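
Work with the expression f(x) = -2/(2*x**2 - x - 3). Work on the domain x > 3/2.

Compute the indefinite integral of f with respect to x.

The denominator factors as (x + 1)*(2*x - 3); partial fractions split f into directly integrable pieces: -4/(5*(2*x - 3)) + 2/(5*(x + 1)).
Check: d/dx[-2*log(x - 3/2)/5 + 2*log(x + 1)/5] = -2/(2*x**2 - x - 3) = f(x).

F(x) = -2*log(x - 3/2)/5 + 2*log(x + 1)/5 + C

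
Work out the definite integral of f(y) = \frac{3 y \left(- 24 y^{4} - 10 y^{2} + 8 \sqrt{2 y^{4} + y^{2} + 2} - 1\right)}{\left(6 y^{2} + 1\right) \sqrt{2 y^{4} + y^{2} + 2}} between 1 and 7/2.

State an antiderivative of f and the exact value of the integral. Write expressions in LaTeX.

Antiderivative: F(y) = - 3 \sqrt{2 y^{4} + y^{2} + 2} + 2 \log{\left(2 y^{2} + \frac{1}{3} \right)}; value = - \frac{3 \sqrt{5030}}{4} - 2 \log{\left(\frac{7}{3} \right)} + 2 \log{\left(\frac{149}{6} \right)} + 3 \sqrt{5}

A candidate is checked by its d/dy: the result must match f(y).
F(y) = - 3 \sqrt{2 y^{4} + y^{2} + 2} + 2 \log{\left(2 y^{2} + \frac{1}{3} \right)} is an antiderivative of f.
Check: d/dy[- 3 \sqrt{2 y^{4} + y^{2} + 2} + 2 \log{\left(2 y^{2} + \frac{1}{3} \right)}] = \frac{- 72 y^{5} - 30 y^{3} + 24 y \sqrt{2 y^{4} + y^{2} + 2} - 3 y}{6 y^{2} \sqrt{2 y^{4} + y^{2} + 2} + \sqrt{2 y^{4} + y^{2} + 2}}, which equals f(y).
F(7/2) = - \frac{3 \sqrt{5030}}{4} + 2 \log{\left(\frac{149}{6} \right)}; F(1) = - 3 \sqrt{5} + 2 \log{\left(\frac{7}{3} \right)}.
Integral = F(7/2) - F(1) = - \frac{3 \sqrt{5030}}{4} - 2 \log{\left(\frac{7}{3} \right)} + 2 \log{\left(\frac{149}{6} \right)} + 3 \sqrt{5}.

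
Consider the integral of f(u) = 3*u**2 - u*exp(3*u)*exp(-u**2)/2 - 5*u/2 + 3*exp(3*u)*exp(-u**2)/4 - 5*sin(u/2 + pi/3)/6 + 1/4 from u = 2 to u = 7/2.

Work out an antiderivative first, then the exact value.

Antiderivative: F(u) = u**3 - 5*u**2/4 + u/4 + exp(-u**2 + 3*u)/4 + 5*cos(u/2 + pi/3)/3; value = -exp(2)/4 + 5*cos(pi/3 + 7/4)/3 + exp(-7/4)/4 - 5*cos(1 + pi/3)/3 + 399/16

The integrand splits into summands that can be handled one at a time.
F(u) = u**3 - 5*u**2/4 + u/4 + exp(-u**2 + 3*u)/4 + 5*cos(u/2 + pi/3)/3 is an antiderivative of f.
Check: d/du[u**3 - 5*u**2/4 + u/4 + exp(-u**2 + 3*u)/4 + 5*cos(u/2 + pi/3)/3] = 3*u**2 - u*exp(3*u)*exp(-u**2)/2 - 5*u/2 + 3*exp(3*u)*exp(-u**2)/4 - 5*sin(u/2 + pi/3)/6 + 1/4 = f(u).
F(7/2) = 5*cos(pi/3 + 7/4)/3 + exp(-7/4)/4 + 455/16; F(2) = 5*cos(1 + pi/3)/3 + exp(2)/4 + 7/2.
Integral = F(7/2) - F(2) = -exp(2)/4 + 5*cos(pi/3 + 7/4)/3 + exp(-7/4)/4 - 5*cos(1 + pi/3)/3 + 399/16.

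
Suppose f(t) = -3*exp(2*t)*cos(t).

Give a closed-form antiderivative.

An antiderivative is F(t) = -3*exp(2*t)*sin(t)/5 - 6*exp(2*t)*cos(t)/5.

A candidate is checked by its d/dt: the result must match f(t).
Check: d/dt[-3*exp(2*t)*sin(t)/5 - 6*exp(2*t)*cos(t)/5] = -3*exp(2*t)*cos(t) = f(t).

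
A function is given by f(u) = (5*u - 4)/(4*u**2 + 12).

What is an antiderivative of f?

An antiderivative is F(u) = 5*log(u**2 + 3)/8 - sqrt(3)*atan(sqrt(3)*u/3)/3.

For F(u) to be correct the identity F'(u) - f(u) = 0 must hold.
Check: d/du[5*log(u**2 + 3)/8 - sqrt(3)*atan(sqrt(3)*u/3)/3] = (5*u - 4)/(4*u**2 + 12) = f(u).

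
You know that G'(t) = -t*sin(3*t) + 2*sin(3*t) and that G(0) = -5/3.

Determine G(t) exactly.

G(t) = t*cos(3*t)/3 - sin(3*t)/9 - 2*cos(3*t)/3 - 1

The integrand splits into summands that can be handled one at a time.
A general antiderivative is t*cos(3*t)/3 - sin(3*t)/9 - 2*cos(3*t)/3 + C.
The condition gives C = -5/3 - (-2/3) = -1.
So G(t) = t*cos(3*t)/3 - sin(3*t)/9 - 2*cos(3*t)/3 - 1.
Check: d/dt[t*cos(3*t)/3 - sin(3*t)/9 - 2*cos(3*t)/3 - 1] = -t*sin(3*t) + 2*sin(3*t) = G'(t).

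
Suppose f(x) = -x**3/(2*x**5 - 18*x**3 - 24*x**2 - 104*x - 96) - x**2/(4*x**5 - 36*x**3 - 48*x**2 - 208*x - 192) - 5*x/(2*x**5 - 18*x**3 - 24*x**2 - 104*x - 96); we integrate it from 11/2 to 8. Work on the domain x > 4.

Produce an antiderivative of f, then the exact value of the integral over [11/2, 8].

Factor the denominator (4*(x - 4)*(x + 1)*(x + 3)*(x**2 + 4)) and decompose: f = (23*x + 22)/(1300*(x**2 + 4)) + 75/(728*(x + 3)) - 11/(200*(x + 1)) - 23/(350*(x - 4)); each piece integrates to a log, atan, or power term.
F(x) = -23*log(x - 4)/350 - 11*log(x + 1)/200 + 75*log(x + 3)/728 + 23*log(x**2 + 4)/2600 + 11*atan(x/2)/1300 is an antiderivative of f.
Check: d/dx[-23*log(x - 4)/350 - 11*log(x + 1)/200 + 75*log(x + 3)/728 + 23*log(x**2 + 4)/2600 + 11*atan(x/2)/1300] = (-2*x**3 - x**2 - 10*x)/(4*x**5 - 36*x**3 - 48*x**2 - 208*x - 192), which equals f(x).
F(8) = -11*log(9)/200 - 23*log(4)/350 + 11*atan(4)/1300 + 23*log(68)/2600 + 75*log(11)/728; F(11/2) = -11*log(13/2)/200 - 23*log(3/2)/350 + 11*atan(11/4)/1300 + 23*log(137/4)/2600 + 75*log(17/2)/728.
Integral = F(8) - F(11/2) = -75*log(17/2)/728 - 11*log(9)/200 - 23*log(4)/350 - 23*log(137/4)/2600 - 11*atan(11/4)/1300 + 11*atan(4)/1300 + 23*log(3/2)/350 + 23*log(68)/2600 + 11*log(13/2)/200 + 75*log(11)/728.

Antiderivative: F(x) = -23*log(x - 4)/350 - 11*log(x + 1)/200 + 75*log(x + 3)/728 + 23*log(x**2 + 4)/2600 + 11*atan(x/2)/1300; value = -75*log(17/2)/728 - 11*log(9)/200 - 23*log(4)/350 - 23*log(137/4)/2600 - 11*atan(11/4)/1300 + 11*atan(4)/1300 + 23*log(3/2)/350 + 23*log(68)/2600 + 11*log(13/2)/200 + 75*log(11)/728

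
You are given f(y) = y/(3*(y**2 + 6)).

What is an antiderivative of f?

An antiderivative is F(y) = log(y**2 + 6)/6.

The substitution u = y**2 + 6 works: f is exactly (dF/du)*(du/dy) for that inner function.
Check: d/dy[log(y**2 + 6)/6] = y/(3*y**2 + 18), which equals f(y).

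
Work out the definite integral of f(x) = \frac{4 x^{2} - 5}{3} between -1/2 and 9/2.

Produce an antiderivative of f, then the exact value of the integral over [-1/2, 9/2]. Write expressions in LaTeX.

An antiderivative F(x) passes only if d/dx[F] lands on f(x) exactly.
F(x) = \frac{4 x^{3}}{9} - \frac{5 x}{3} is an antiderivative of f.
Check: d/dx[\frac{4 x^{3}}{9} - \frac{5 x}{3}] = \frac{4 x^{2}}{3} - \frac{5}{3}, which equals f(x).
F(9/2) = 33; F(-1/2) = \frac{7}{9}.
Integral = F(9/2) - F(-1/2) = \frac{290}{9}.

Antiderivative: F(x) = \frac{4 x^{3}}{9} - \frac{5 x}{3}; value = \frac{290}{9}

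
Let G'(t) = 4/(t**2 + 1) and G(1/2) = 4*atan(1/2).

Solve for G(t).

For G(t) to be correct, d/dt[G] must agree with the stated G'(t) identically.
A general antiderivative is 4*atan(t) + C.
The condition gives C = 4*atan(1/2) - (4*atan(1/2)) = 0.
So G(t) = 4*atan(t).
Check: d/dt[4*atan(t)] = 4/(t**2 + 1) = G'(t).

G(t) = 4*atan(t)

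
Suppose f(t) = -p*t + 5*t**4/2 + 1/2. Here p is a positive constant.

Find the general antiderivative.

F(t) = -p*t**2/2 + t**5/2 + t/2 + C

Integrate term by term and add the pieces.
Check: d/dt[-p*t**2/2 + t**5/2 + t/2] = -p*t + 5*t**4/2 + 1/2 = f(t).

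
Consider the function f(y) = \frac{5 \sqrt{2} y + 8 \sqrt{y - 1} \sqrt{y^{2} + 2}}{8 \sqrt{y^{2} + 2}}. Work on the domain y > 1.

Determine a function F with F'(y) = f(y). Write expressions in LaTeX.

An antiderivative F(y) passes only if d/dy[F] lands on f(y) exactly.
Check: d/dy[\frac{16 y \sqrt{y - 1} - 16 \sqrt{y - 1} + 15 \sqrt{2} \sqrt{y^{2} + 2}}{24}] = \frac{5 \sqrt{2} y \sqrt{y - 1} + 8 y \sqrt{y^{2} + 2} - 8 \sqrt{y^{2} + 2}}{8 \sqrt{y - 1} \sqrt{y^{2} + 2}}, which equals f(y).

An antiderivative is F(y) = \frac{16 y \sqrt{y - 1} - 16 \sqrt{y - 1} + 15 \sqrt{2} \sqrt{y^{2} + 2}}{24}.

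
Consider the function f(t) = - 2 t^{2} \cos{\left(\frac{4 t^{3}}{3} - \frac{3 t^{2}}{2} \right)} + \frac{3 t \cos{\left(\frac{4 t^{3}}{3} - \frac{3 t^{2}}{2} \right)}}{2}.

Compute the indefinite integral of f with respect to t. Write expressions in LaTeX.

The substitution u = \frac{4 t^{3}}{3} - \frac{3 t^{2}}{2} works: f is exactly (dF/du)*(du/dt) for that inner function.
Check: d/dt[- \frac{\sin{\left(\frac{4 t^{3}}{3} - \frac{3 t^{2}}{2} \right)}}{2}] = - 2 t^{2} \cos{\left(\frac{4 t^{3}}{3} - \frac{3 t^{2}}{2} \right)} + \frac{3 t \cos{\left(\frac{4 t^{3}}{3} - \frac{3 t^{2}}{2} \right)}}{2} = f(t).

F(t) = - \frac{\sin{\left(\frac{4 t^{3}}{3} - \frac{3 t^{2}}{2} \right)}}{2} + C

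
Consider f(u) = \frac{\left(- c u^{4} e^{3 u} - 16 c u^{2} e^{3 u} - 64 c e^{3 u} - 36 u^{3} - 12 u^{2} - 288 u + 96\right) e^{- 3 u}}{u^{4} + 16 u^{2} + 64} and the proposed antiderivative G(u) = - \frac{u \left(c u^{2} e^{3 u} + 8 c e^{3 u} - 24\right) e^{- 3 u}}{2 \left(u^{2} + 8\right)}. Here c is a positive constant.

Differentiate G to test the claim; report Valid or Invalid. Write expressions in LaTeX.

Invalid: d/du[G] - f = \frac{c}{2}, which is not 0.

d/du[G] = \frac{- c u^{4} e^{3 u} - 16 c u^{2} e^{3 u} - 64 c e^{3 u} - 72 u^{3} - 24 u^{2} - 576 u + 192}{2 u^{4} e^{3 u} + 32 u^{2} e^{3 u} + 128 e^{3 u}}
d/du[G] - f(u) = \frac{c}{2} != 0.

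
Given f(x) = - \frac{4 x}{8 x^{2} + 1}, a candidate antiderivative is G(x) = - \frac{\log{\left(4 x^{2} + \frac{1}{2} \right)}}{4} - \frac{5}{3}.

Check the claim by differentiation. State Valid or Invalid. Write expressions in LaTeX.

d/dx[G] = - \frac{4 x}{8 x^{2} + 1}
This equals f(x) exactly, so the claim holds.

Valid: G'(x) = f(x).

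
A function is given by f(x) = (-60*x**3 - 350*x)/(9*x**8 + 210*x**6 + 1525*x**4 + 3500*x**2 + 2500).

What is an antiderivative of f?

f has the shape u'v + uv' for u = 5/(2*(x**2/2 + 5)) and v = 1/(3*x**2 + 5) — it is the derivative of the product u*v.
Check: d/dx[5/((x**2 + 10)*(3*x**2 + 5))] = (-60*x**3 - 350*x)/(9*x**8 + 210*x**6 + 1525*x**4 + 3500*x**2 + 2500) = f(x).

An antiderivative is F(x) = 5/((x**2 + 10)*(3*x**2 + 5)).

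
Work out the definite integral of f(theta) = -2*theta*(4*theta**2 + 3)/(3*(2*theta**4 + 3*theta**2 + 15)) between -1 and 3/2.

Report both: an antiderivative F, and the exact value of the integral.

The substitution u = theta**4/3 + theta**2/2 + 5/2 works: f is exactly (dF/du)*(du/dtheta) for that inner function.
F(theta) = -log(theta**4/3 + theta**2/2 + 5/2)/3 is an antiderivative of f.
Check: d/dtheta[-log(theta**4/3 + theta**2/2 + 5/2)/3] = (-8*theta**3 - 6*theta)/(6*theta**4 + 9*theta**2 + 45), which equals f(theta).
F(3/2) = -log(85/16)/3; F(-1) = -log(10/3)/3.
Integral = F(3/2) - F(-1) = -log(85/16)/3 + log(10/3)/3.

Antiderivative: F(theta) = -log(theta**4/3 + theta**2/2 + 5/2)/3; value = -log(85/16)/3 + log(10/3)/3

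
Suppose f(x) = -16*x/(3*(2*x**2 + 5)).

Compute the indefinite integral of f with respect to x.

F(x) = -4*log(x**2 + 5/2)/3 + C

The substitution u = x**2 + 5/2 works: f is exactly (dF/du)*(du/dx) for that inner function.
Check: d/dx[-4*log(x**2 + 5/2)/3] = -16*x/(6*x**2 + 15), which equals f(x).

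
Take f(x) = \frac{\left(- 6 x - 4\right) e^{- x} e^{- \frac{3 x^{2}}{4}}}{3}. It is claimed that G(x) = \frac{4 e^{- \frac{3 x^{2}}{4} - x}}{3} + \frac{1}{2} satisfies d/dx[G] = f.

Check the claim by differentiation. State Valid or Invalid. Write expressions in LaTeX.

Valid - the claim checks out under differentiation.

d/dx[G] = \frac{\left(- 6 x - 4\right) e^{- x} e^{- \frac{3 x^{2}}{4}}}{3}
This equals f(x) exactly, so the claim holds.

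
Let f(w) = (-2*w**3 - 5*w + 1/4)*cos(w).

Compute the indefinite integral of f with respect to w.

A first test for any F(w): its w-derivative must equal f(w) identically.
Check: d/dw[-2*w**3*sin(w) - 6*w**2*cos(w) + 7*w*sin(w) + sin(w)/4 + 7*cos(w)] = -2*w**3*cos(w) - 5*w*cos(w) + cos(w)/4, which equals f(w).

F(w) = -2*w**3*sin(w) - 6*w**2*cos(w) + 7*w*sin(w) + sin(w)/4 + 7*cos(w) + C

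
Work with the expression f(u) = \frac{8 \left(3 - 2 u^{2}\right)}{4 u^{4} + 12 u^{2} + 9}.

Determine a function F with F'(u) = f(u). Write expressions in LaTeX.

An antiderivative is F(u) = \frac{8 u}{2 u^{2} + 3}.

Recognize the product-rule pattern: f = v'r + vr' with v = 4 u, r = \frac{1}{u^{2} + \frac{3}{2}}, so integration by parts undoes it.
Check: d/du[\frac{8 u}{2 u^{2} + 3}] = \frac{24 - 16 u^{2}}{4 u^{4} + 12 u^{2} + 9}, which equals f(u).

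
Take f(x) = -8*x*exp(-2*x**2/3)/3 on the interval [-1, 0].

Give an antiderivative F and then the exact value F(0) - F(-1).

Antiderivative: F(x) = 2*exp(-2*x**2/3); value = 2 - 2*exp(-2/3)

The substitution u = -2*x**2/3 works: f is exactly (dF/du)*(du/dx) for that inner function.
F(x) = 2*exp(-2*x**2/3) is an antiderivative of f.
Check: d/dx[2*exp(-2*x**2/3)] = -8*x*exp(-2*x**2/3)/3 = f(x).
F(0) = 2; F(-1) = 2*exp(-2/3).
Integral = F(0) - F(-1) = 2 - 2*exp(-2/3).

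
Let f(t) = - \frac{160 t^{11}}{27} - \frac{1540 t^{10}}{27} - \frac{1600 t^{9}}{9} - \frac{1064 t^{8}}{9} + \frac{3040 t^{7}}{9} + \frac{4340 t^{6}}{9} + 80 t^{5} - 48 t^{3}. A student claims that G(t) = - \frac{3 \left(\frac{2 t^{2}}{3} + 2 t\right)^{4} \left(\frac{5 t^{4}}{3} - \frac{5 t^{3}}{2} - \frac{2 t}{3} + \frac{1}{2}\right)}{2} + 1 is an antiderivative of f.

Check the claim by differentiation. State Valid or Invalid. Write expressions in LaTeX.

Valid: G'(t) = f(t).

d/dt[G] = - \frac{160 t^{11}}{27} - \frac{1540 t^{10}}{27} - \frac{1600 t^{9}}{9} - \frac{1064 t^{8}}{9} + \frac{3040 t^{7}}{9} + \frac{4340 t^{6}}{9} + 80 t^{5} - 48 t^{3}
This equals f(t) exactly, so the claim holds.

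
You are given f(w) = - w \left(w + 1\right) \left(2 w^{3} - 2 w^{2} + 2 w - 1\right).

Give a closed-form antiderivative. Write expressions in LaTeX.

Check any antiderivative F(w) by computing F'(w) and comparing it with f(w).
Check: d/dw[- \frac{w^{6}}{3} - \frac{w^{3}}{3} + \frac{w^{2}}{2}] = - 2 w^{5} - w^{2} + w, which equals f(w).

An antiderivative is F(w) = - \frac{w^{6}}{3} - \frac{w^{3}}{3} + \frac{w^{2}}{2}.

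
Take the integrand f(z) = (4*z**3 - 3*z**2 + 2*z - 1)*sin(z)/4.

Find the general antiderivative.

F(z) = (-4*z**3*cos(z) + 12*z**2*sin(z) + 3*z**2*cos(z) - 6*z*sin(z) + 22*z*cos(z) - 22*sin(z) - 5*cos(z))/4 + C

A first test for any F(z): its z-derivative must equal f(z) identically.
Check: d/dz[(-4*z**3*cos(z) + 12*z**2*sin(z) + 3*z**2*cos(z) - 6*z*sin(z) + 22*z*cos(z) - 22*sin(z) - 5*cos(z))/4] = z**3*sin(z) - 3*z**2*sin(z)/4 + z*sin(z)/2 - sin(z)/4, which equals f(z).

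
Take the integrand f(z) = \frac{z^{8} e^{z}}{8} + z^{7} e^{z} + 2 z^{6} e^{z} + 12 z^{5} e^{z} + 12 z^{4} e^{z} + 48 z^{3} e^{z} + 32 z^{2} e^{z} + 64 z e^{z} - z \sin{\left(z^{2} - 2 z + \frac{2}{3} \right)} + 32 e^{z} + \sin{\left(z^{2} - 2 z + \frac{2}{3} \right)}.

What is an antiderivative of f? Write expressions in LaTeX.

Integrate term by term and add the pieces.
Check: d/dz[2 \left(- \frac{z^{2}}{2} - 2\right)^{4} e^{z} + \frac{\cos{\left(z^{2} - 2 z + \frac{2}{3} \right)}}{2}] = \frac{z^{8} e^{z}}{8} + z^{7} e^{z} + 2 z^{6} e^{z} + 12 z^{5} e^{z} + 12 z^{4} e^{z} + 48 z^{3} e^{z} + 32 z^{2} e^{z} + 64 z e^{z} - z \sin{\left(z^{2} - 2 z + \frac{2}{3} \right)} + 32 e^{z} + \sin{\left(z^{2} - 2 z + \frac{2}{3} \right)} = f(z).

An antiderivative is F(z) = 2 \left(- \frac{z^{2}}{2} - 2\right)^{4} e^{z} + \frac{\cos{\left(z^{2} - 2 z + \frac{2}{3} \right)}}{2}.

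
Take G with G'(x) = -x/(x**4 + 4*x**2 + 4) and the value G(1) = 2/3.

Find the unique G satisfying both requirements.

G'(x) matches the chain-rule pattern g'(h)*h' with inner function h(x) = x**2 + 2; substituting u = h(x) collapses the integral.
A general antiderivative is 1/(2*(x**2 + 2)) + C.
The condition gives C = 2/3 - (1/6) = 1/2.
So G(x) = (x**2 + 3)/(2*x**2 + 4).
Check: d/dx[(x**2 + 3)/(2*x**2 + 4)] = -x/(x**4 + 4*x**2 + 4) = G'(x).

G(x) = (x**2 + 3)/(2*x**2 + 4)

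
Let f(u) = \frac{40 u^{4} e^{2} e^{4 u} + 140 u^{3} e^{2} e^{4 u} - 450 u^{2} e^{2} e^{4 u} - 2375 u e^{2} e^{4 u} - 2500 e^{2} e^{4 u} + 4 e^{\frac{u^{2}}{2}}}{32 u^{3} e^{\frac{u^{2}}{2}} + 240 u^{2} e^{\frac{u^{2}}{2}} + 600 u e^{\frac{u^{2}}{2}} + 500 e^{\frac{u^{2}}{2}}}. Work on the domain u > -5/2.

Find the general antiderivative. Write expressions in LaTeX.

Since d/du undoes antidifferentiation here, F'(u) = f(u) is required of F(u).
Check: d/du[- \frac{5 e^{- \frac{u^{2}}{2} + 4 u + 2}}{4} - \frac{1}{4 \left(2 u + 5\right)^{2}}] = \frac{40 u^{4} e^{2} e^{4 u} e^{- \frac{u^{2}}{2}} + 140 u^{3} e^{2} e^{4 u} e^{- \frac{u^{2}}{2}} - 450 u^{2} e^{2} e^{4 u} e^{- \frac{u^{2}}{2}} - 2375 u e^{2} e^{4 u} e^{- \frac{u^{2}}{2}} - 2500 e^{2} e^{4 u} e^{- \frac{u^{2}}{2}} + 4}{32 u^{3} + 240 u^{2} + 600 u + 500}, which equals f(u).

F(u) = - \frac{5 e^{- \frac{u^{2}}{2} + 4 u + 2}}{4} - \frac{1}{4 \left(2 u + 5\right)^{2}} + C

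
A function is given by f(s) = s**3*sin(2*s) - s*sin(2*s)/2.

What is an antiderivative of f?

Integrate term by term and add the pieces.
Check: d/ds[-s**3*cos(2*s)/2 + 3*s**2*sin(2*s)/4 + s*cos(2*s) - sin(2*s)/2] = s**3*sin(2*s) - s*sin(2*s)/2 = f(s).

An antiderivative is F(s) = -s**3*cos(2*s)/2 + 3*s**2*sin(2*s)/4 + s*cos(2*s) - sin(2*s)/2.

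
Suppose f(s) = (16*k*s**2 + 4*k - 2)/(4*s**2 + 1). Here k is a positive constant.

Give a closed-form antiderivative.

An antiderivative is F(s) = 4*k*s - atan(2*s).

Recover f(s) by differentiating a candidate F(s); any mismatch rules it out.
Check: d/ds[4*k*s - atan(2*s)] = (16*k*s**2 + 4*k - 2)/(4*s**2 + 1) = f(s).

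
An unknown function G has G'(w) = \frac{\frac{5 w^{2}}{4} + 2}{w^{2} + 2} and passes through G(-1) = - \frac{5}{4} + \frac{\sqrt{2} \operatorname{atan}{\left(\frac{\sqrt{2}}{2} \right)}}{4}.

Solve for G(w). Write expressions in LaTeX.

G(w) = \frac{5 w}{4} - \frac{\sqrt{2} \operatorname{atan}{\left(\frac{\sqrt{2} w}{2} \right)}}{4}

A candidate passes only if d/dw[G] lands on the given G'(w) exactly.
A general antiderivative is \frac{5 w}{4} - \frac{\sqrt{2} \operatorname{atan}{\left(\frac{\sqrt{2} w}{2} \right)}}{4} + C.
The condition gives C = - \frac{5}{4} + \frac{\sqrt{2} \operatorname{atan}{\left(\frac{\sqrt{2}}{2} \right)}}{4} - (- \frac{5}{4} + \frac{\sqrt{2} \operatorname{atan}{\left(\frac{\sqrt{2}}{2} \right)}}{4}) = 0.
So G(w) = \frac{5 w}{4} - \frac{\sqrt{2} \operatorname{atan}{\left(\frac{\sqrt{2} w}{2} \right)}}{4}.
Check: d/dw[\frac{5 w}{4} - \frac{\sqrt{2} \operatorname{atan}{\left(\frac{\sqrt{2} w}{2} \right)}}{4}] = \frac{5 w^{2} + 8}{4 w^{2} + 8}, which equals G'(w).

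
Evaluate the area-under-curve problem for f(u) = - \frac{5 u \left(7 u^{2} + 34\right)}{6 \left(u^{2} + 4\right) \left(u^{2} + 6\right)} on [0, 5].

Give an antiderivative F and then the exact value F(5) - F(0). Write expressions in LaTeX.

Check any antiderivative F(u) by computing F'(u) and comparing it with f(u).
F(u) = - \frac{5 \left(3 \log{\left(u^{2} + 4 \right)} + 4 \log{\left(u^{2} + 6 \right)}\right)}{12} is an antiderivative of f.
Check: d/du[- \frac{5 \left(3 \log{\left(u^{2} + 4 \right)} + 4 \log{\left(u^{2} + 6 \right)}\right)}{12}] = \frac{- 35 u^{3} - 170 u}{6 u^{4} + 60 u^{2} + 144}, which equals f(u).
F(5) = - \frac{5 \log{\left(31 \right)}}{3} - \frac{5 \log{\left(29 \right)}}{4}; F(0) = - \frac{5 \log{\left(6 \right)}}{3} - \frac{5 \log{\left(4 \right)}}{4}.
Integral = F(5) - F(0) = - \frac{5 \log{\left(31 \right)}}{3} - \frac{5 \log{\left(29 \right)}}{4} + \frac{5 \log{\left(4 \right)}}{4} + \frac{5 \log{\left(6 \right)}}{3}.

Antiderivative: F(u) = - \frac{5 \left(3 \log{\left(u^{2} + 4 \right)} + 4 \log{\left(u^{2} + 6 \right)}\right)}{12}; value = - \frac{5 \log{\left(31 \right)}}{3} - \frac{5 \log{\left(29 \right)}}{4} + \frac{5 \log{\left(4 \right)}}{4} + \frac{5 \log{\left(6 \right)}}{3}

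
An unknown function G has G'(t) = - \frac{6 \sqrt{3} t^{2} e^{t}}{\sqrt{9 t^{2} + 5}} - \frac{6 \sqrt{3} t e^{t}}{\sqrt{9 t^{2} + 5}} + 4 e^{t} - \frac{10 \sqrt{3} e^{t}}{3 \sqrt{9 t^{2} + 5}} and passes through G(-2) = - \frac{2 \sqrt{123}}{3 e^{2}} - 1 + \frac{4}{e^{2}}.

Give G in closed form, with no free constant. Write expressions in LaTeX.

Integrate term by term and add the pieces.
A general antiderivative is - 2 \sqrt{3 t^{2} + \frac{5}{3}} e^{t} + 4 e^{t} + C.
The condition gives C = - \frac{2 \sqrt{123}}{3 e^{2}} - 1 + \frac{4}{e^{2}} - (- \frac{2 \sqrt{123}}{3 e^{2}} + \frac{4}{e^{2}}) = -1.
So G(t) = - 2 \sqrt{3 t^{2} + \frac{5}{3}} e^{t} + 4 e^{t} - 1.
Check: d/dt[- 2 \sqrt{3 t^{2} + \frac{5}{3}} e^{t} + 4 e^{t} - 1] = \frac{\sqrt{3} \left(- 18 t^{2} e^{t} - 18 t e^{t} + 4 \sqrt{3} \sqrt{9 t^{2} + 5} e^{t} - 10 e^{t}\right)}{3 \sqrt{9 t^{2} + 5}}, which equals G'(t).

G(t) = - 2 \sqrt{3 t^{2} + \frac{5}{3}} e^{t} + 4 e^{t} - 1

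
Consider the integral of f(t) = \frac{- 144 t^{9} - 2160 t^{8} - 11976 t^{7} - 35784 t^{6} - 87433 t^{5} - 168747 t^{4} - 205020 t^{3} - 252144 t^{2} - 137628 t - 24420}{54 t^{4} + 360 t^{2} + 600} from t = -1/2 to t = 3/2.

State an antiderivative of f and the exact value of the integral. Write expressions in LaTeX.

Antiderivative: F(t) = \frac{- 192 t^{8} - 3456 t^{7} - 22672 t^{6} - 68544 t^{5} - 123012 t^{4} - 207576 t^{3} - 167427 t^{2} - 58608 t - 7578}{432 t^{2} + 1440}; value = - \frac{28360130}{25929}

Differentiate the proposed F(t) back; it has to land on f(t) exactly.
F(t) = \frac{- 192 t^{8} - 3456 t^{7} - 22672 t^{6} - 68544 t^{5} - 123012 t^{4} - 207576 t^{3} - 167427 t^{2} - 58608 t - 7578}{432 t^{2} + 1440} is an antiderivative of f.
Check: d/dt[\frac{- 192 t^{8} - 3456 t^{7} - 22672 t^{6} - 68544 t^{5} - 123012 t^{4} - 207576 t^{3} - 167427 t^{2} - 58608 t - 7578}{432 t^{2} + 1440}] = \frac{- 144 t^{9} - 2160 t^{8} - 11976 t^{7} - 35784 t^{6} - 87433 t^{5} - 168747 t^{4} - 205020 t^{3} - 252144 t^{2} - 137628 t - 24420}{54 t^{4} + 360 t^{2} + 600} = f(t).
F(3/2) = - \frac{146569}{134}; F(-1/2) = - \frac{29}{774}.
Integral = F(3/2) - F(-1/2) = - \frac{28360130}{25929}.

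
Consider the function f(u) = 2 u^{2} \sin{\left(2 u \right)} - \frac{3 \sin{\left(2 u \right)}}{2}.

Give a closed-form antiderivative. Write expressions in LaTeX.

An antiderivative is F(u) = \frac{- 4 u^{2} \cos{\left(2 u \right)} + 4 u \sin{\left(2 u \right)} + 5 \cos{\left(2 u \right)}}{4}.

Integrate term by term and add the pieces.
Check: d/du[\frac{- 4 u^{2} \cos{\left(2 u \right)} + 4 u \sin{\left(2 u \right)} + 5 \cos{\left(2 u \right)}}{4}] = 2 u^{2} \sin{\left(2 u \right)} - \frac{3 \sin{\left(2 u \right)}}{2} = f(u).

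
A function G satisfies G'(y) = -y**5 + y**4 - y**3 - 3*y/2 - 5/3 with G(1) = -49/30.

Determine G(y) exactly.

G(y) = (-10*y**6 + 12*y**5 - 15*y**4 - 45*y**2 - 100*y + 60)/60

Integrate term by term and add the pieces.
A general antiderivative is -y**6/6 + y**5/5 - y**4/4 - 3*y**2/4 - 5*y/3 + C.
The condition gives C = -49/30 - (-79/30) = 1.
So G(y) = (-10*y**6 + 12*y**5 - 15*y**4 - 45*y**2 - 100*y + 60)/60.
Check: d/dy[(-10*y**6 + 12*y**5 - 15*y**4 - 45*y**2 - 100*y + 60)/60] = -y**5 + y**4 - y**3 - 3*y/2 - 5/3 = G'(y).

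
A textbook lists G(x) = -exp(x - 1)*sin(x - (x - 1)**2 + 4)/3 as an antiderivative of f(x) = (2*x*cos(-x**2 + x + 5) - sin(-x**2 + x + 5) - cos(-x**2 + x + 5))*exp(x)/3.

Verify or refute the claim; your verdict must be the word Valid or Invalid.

d/dx[G] = 2*x*exp(-1)*exp(x)*cos(-x**2 + 3*x + 3)/3 - exp(-1)*exp(x)*sin(-x**2 + 3*x + 3)/3 - exp(-1)*exp(x)*cos(-x**2 + 3*x + 3)
d/dx[G] - f(x) = -2*x*exp(x)*cos(-x**2 + x + 5)/3 + 2*x*exp(-1)*exp(x)*cos(-x**2 + 3*x + 3)/3 + exp(x)*sin(-x**2 + x + 5)/3 - exp(-1)*exp(x)*sin(-x**2 + 3*x + 3)/3 + exp(x)*cos(-x**2 + x + 5)/3 - exp(-1)*exp(x)*cos(-x**2 + 3*x + 3) != 0.

Invalid: d/dx[G] - f = -2*x*exp(x)*cos(-x**2 + x + 5)/3 + 2*x*exp(-1)*exp(x)*cos(-x**2 + 3*x + 3)/3 + exp(x)*sin(-x**2 + x + 5)/3 - exp(-1)*exp(x)*sin(-x**2 + 3*x + 3)/3 + exp(x)*cos(-x**2 + x + 5)/3 - exp(-1)*exp(x)*cos(-x**2 + 3*x + 3), which is not 0.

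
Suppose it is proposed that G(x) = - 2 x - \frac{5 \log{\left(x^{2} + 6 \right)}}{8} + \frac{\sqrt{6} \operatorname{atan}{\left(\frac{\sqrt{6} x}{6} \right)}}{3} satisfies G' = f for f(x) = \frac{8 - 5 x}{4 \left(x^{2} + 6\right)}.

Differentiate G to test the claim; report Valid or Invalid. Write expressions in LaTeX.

Invalid: d/dx[G] - f = -2, which is not 0.

d/dx[G] = \frac{- 8 x^{2} - 5 x - 40}{4 x^{2} + 24}
d/dx[G] - f(x) = -2 != 0.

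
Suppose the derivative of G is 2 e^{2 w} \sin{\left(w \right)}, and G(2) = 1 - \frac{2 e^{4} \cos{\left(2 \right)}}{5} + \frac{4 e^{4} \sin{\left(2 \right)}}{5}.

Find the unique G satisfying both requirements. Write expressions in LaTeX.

Recover the given G'(w) by differentiating a candidate G(w); any mismatch rules it out.
A general antiderivative is \frac{4 e^{2 w} \sin{\left(w \right)}}{5} - \frac{2 e^{2 w} \cos{\left(w \right)}}{5} + C.
The condition gives C = 1 - \frac{2 e^{4} \cos{\left(2 \right)}}{5} + \frac{4 e^{4} \sin{\left(2 \right)}}{5} - (- \frac{2 e^{4} \cos{\left(2 \right)}}{5} + \frac{4 e^{4} \sin{\left(2 \right)}}{5}) = 1.
So G(w) = \frac{4 e^{2 w} \sin{\left(w \right)}}{5} - \frac{2 e^{2 w} \cos{\left(w \right)}}{5} + 1.
Check: d/dw[\frac{4 e^{2 w} \sin{\left(w \right)}}{5} - \frac{2 e^{2 w} \cos{\left(w \right)}}{5} + 1] = 2 e^{2 w} \sin{\left(w \right)} = G'(w).

G(w) = \frac{4 e^{2 w} \sin{\left(w \right)}}{5} - \frac{2 e^{2 w} \cos{\left(w \right)}}{5} + 1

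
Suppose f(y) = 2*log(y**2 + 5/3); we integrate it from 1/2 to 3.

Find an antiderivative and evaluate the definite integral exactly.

Antiderivative: F(y) = 2*y*log(y**2 + 5/3) - 4*y + 4*sqrt(15)*atan(sqrt(15)*y/5)/3; value = -10 - 4*sqrt(15)*atan(sqrt(15)/10)/3 - log(23/12) + 4*sqrt(15)*atan(3*sqrt(15)/5)/3 + 6*log(32/3)

For F(y) to be correct the identity F'(y) - f(y) = 0 must hold.
F(y) = 2*y*log(y**2 + 5/3) - 4*y + 4*sqrt(15)*atan(sqrt(15)*y/5)/3 is an antiderivative of f.
Check: d/dy[2*y*log(y**2 + 5/3) - 4*y + 4*sqrt(15)*atan(sqrt(15)*y/5)/3] = 2*log(y**2 + 5/3) = f(y).
F(3) = -12 + 4*sqrt(15)*atan(3*sqrt(15)/5)/3 + 6*log(32/3); F(1/2) = -2 + log(23/12) + 4*sqrt(15)*atan(sqrt(15)/10)/3.
Integral = F(3) - F(1/2) = -10 - 4*sqrt(15)*atan(sqrt(15)/10)/3 - log(23/12) + 4*sqrt(15)*atan(3*sqrt(15)/5)/3 + 6*log(32/3).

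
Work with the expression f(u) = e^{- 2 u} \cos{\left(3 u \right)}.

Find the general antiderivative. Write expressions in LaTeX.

F(u) = \frac{3 e^{- 2 u} \sin{\left(3 u \right)}}{13} - \frac{2 e^{- 2 u} \cos{\left(3 u \right)}}{13} + C

Check any antiderivative F(u) by computing F'(u) and comparing it with f(u).
Check: d/du[\frac{3 e^{- 2 u} \sin{\left(3 u \right)}}{13} - \frac{2 e^{- 2 u} \cos{\left(3 u \right)}}{13}] = e^{- 2 u} \cos{\left(3 u \right)} = f(u).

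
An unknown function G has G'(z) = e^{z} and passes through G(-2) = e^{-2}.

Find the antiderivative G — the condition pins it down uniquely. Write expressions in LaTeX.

For G(z) to be correct, d/dz[G] must agree with the stated G'(z) identically.
A general antiderivative is e^{z} + C.
The condition gives C = e^{-2} - (e^{-2}) = 0.
So G(z) = e^{z}.
Check: d/dz[e^{z}] = e^{z} = G'(z).

G(z) = e^{z}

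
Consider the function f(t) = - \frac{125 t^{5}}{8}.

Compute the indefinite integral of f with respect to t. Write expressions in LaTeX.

F(t) = - \frac{125 t^{6}}{48} + C

Differentiate the proposed F(t) back; it has to land on f(t) exactly.
Check: d/dt[- \frac{125 t^{6}}{48}] = - \frac{125 t^{5}}{8} = f(t).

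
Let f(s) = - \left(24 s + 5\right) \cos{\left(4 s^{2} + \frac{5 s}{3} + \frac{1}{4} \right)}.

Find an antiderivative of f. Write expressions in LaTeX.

An antiderivative is F(s) = - 3 \sin{\left(4 s^{2} + \frac{5 s}{3} + \frac{1}{4} \right)}.

f matches the chain-rule pattern g'(h)*h' with inner function h(s) = 4 s^{2} + \frac{5 s}{3} + \frac{1}{4}; substituting u = h(s) collapses the integral.
Check: d/ds[- 3 \sin{\left(4 s^{2} + \frac{5 s}{3} + \frac{1}{4} \right)}] = - 24 s \cos{\left(4 s^{2} + \frac{5 s}{3} + \frac{1}{4} \right)} - 5 \cos{\left(4 s^{2} + \frac{5 s}{3} + \frac{1}{4} \right)}, which equals f(s).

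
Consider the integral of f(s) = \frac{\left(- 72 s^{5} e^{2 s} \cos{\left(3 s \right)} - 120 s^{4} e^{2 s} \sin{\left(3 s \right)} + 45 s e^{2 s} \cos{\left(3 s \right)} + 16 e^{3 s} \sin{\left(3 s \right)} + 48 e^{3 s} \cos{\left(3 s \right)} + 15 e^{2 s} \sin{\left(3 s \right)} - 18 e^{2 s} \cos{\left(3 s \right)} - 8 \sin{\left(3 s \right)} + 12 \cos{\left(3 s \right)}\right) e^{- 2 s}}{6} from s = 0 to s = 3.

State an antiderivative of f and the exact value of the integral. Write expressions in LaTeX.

Recognize the product-rule pattern: f = u'v + uv' with u = - 4 s^{5} + \frac{5 s}{2} + \frac{8 e^{s}}{3} - 1 + \frac{2 e^{- 2 s}}{3}, v = \sin{\left(3 s \right)}, so integration by parts undoes it.
F(s) = \frac{\left(- 24 s^{5} e^{2 s} + 15 s e^{2 s} + 16 e^{3 s} - 6 e^{2 s} + 4\right) e^{- 2 s} \sin{\left(3 s \right)}}{6} is an antiderivative of f.
Check: d/ds[\frac{\left(- 24 s^{5} e^{2 s} + 15 s e^{2 s} + 16 e^{3 s} - 6 e^{2 s} + 4\right) e^{- 2 s} \sin{\left(3 s \right)}}{6}] = \frac{\left(- 72 s^{5} e^{2 s} \cos{\left(3 s \right)} - 120 s^{4} e^{2 s} \sin{\left(3 s \right)} + 45 s e^{2 s} \cos{\left(3 s \right)} + 16 e^{3 s} \sin{\left(3 s \right)} + 48 e^{3 s} \cos{\left(3 s \right)} + 15 e^{2 s} \sin{\left(3 s \right)} - 18 e^{2 s} \cos{\left(3 s \right)} - 8 \sin{\left(3 s \right)} + 12 \cos{\left(3 s \right)}\right) e^{- 2 s}}{6} = f(s).
F(3) = - \frac{1931 \sin{\left(9 \right)}}{2} + \frac{2 \sin{\left(9 \right)}}{3 e^{6}} + \frac{8 e^{3} \sin{\left(9 \right)}}{3}; F(0) = 0.
Integral = F(3) - F(0) = - \frac{1931 \sin{\left(9 \right)}}{2} + \frac{2 \sin{\left(9 \right)}}{3 e^{6}} + \frac{8 e^{3} \sin{\left(9 \right)}}{3}.

Antiderivative: F(s) = \frac{\left(- 24 s^{5} e^{2 s} + 15 s e^{2 s} + 16 e^{3 s} - 6 e^{2 s} + 4\right) e^{- 2 s} \sin{\left(3 s \right)}}{6}; value = - \frac{1931 \sin{\left(9 \right)}}{2} + \frac{2 \sin{\left(9 \right)}}{3 e^{6}} + \frac{8 e^{3} \sin{\left(9 \right)}}{3}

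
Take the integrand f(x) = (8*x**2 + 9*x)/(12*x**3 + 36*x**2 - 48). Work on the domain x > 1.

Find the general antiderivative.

F(x) = (17*x*log(x - 1) + 55*x*log(x + 2) + 34*log(x - 1) + 110*log(x + 2) + 42)/(108*x + 216) + C

The denominator factors as 12*(x - 1)*(x + 2)**2; partial fractions split f into directly integrable pieces: 55/(108*(x + 2)) - 7/(18*(x + 2)**2) + 17/(108*(x - 1)).
Check: d/dx[(17*x*log(x - 1) + 55*x*log(x + 2) + 34*log(x - 1) + 110*log(x + 2) + 42)/(108*x + 216)] = (8*x**2 + 9*x)/(12*x**3 + 36*x**2 - 48) = f(x).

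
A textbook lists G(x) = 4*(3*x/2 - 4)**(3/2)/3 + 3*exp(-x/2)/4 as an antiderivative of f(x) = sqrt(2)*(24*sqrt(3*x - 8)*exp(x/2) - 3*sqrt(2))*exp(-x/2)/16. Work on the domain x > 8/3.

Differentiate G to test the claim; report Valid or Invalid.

d/dx[G] = sqrt(2)*(24*sqrt(3*x - 8)*exp(x/2) - 3*sqrt(2))*exp(-x/2)/16
This equals f(x) exactly, so the claim holds.

Valid - differentiating G returns exactly f.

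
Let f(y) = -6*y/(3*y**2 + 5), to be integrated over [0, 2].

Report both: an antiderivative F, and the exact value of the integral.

The substitution u = y**2 + 5/3 works: f is exactly (dF/du)*(du/dy) for that inner function.
F(y) = -log(y**2 + 5/3) is an antiderivative of f.
Check: d/dy[-log(y**2 + 5/3)] = -6*y/(3*y**2 + 5) = f(y).
F(2) = -log(17/3); F(0) = -log(5/3).
Integral = F(2) - F(0) = -log(17/3) + log(5/3).

Antiderivative: F(y) = -log(y**2 + 5/3); value = -log(17/3) + log(5/3)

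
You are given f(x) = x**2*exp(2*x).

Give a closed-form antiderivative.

Recognize the product-rule pattern: f = u'v + uv' with u = x**2/2 - x/2 + 1/4, v = exp(2*x), so integration by parts undoes it.
Check: d/dx[(2*x**2 - 2*x + 1)*exp(2*x)/4] = x**2*exp(2*x) = f(x).

An antiderivative is F(x) = (2*x**2 - 2*x + 1)*exp(2*x)/4.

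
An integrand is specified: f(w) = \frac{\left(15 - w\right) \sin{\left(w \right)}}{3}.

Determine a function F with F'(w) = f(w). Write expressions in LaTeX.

An antiderivative is F(w) = \frac{w \cos{\left(w \right)} - \sin{\left(w \right)} - 15 \cos{\left(w \right)}}{3}.

Recover f(w) by differentiating a candidate F(w); any mismatch rules it out.
Check: d/dw[\frac{w \cos{\left(w \right)} - \sin{\left(w \right)} - 15 \cos{\left(w \right)}}{3}] = - \frac{w \sin{\left(w \right)}}{3} + 5 \sin{\left(w \right)}, which equals f(w).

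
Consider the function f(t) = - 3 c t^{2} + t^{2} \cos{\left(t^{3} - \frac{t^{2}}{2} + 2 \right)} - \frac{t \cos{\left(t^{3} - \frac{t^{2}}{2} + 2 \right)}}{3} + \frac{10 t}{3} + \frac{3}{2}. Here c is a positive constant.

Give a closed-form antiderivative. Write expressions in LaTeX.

An antiderivative is F(t) = \frac{- 6 c t^{3} + 10 t^{2} + 9 t + 2 \sin{\left(t^{3} - \frac{t^{2}}{2} + 2 \right)} + 6}{6}.

The integrand splits into summands that can be handled one at a time.
Check: d/dt[\frac{- 6 c t^{3} + 10 t^{2} + 9 t + 2 \sin{\left(t^{3} - \frac{t^{2}}{2} + 2 \right)} + 6}{6}] = - 3 c t^{2} + t^{2} \cos{\left(t^{3} - \frac{t^{2}}{2} + 2 \right)} - \frac{t \cos{\left(t^{3} - \frac{t^{2}}{2} + 2 \right)}}{3} + \frac{10 t}{3} + \frac{3}{2} = f(t).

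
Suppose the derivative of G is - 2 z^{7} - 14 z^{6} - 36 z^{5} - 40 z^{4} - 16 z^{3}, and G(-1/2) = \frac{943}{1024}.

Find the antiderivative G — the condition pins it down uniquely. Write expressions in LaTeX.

G'(z) matches the chain-rule pattern g'(h)*h' with inner function h(z) = - z^{2} - 2 z; substituting u = h(z) collapses the integral.
A general antiderivative is - \frac{\left(- z^{2} - 2 z\right)^{4}}{4} + C.
The condition gives C = \frac{943}{1024} - (- \frac{81}{1024}) = 1.
So G(z) = 1 - \frac{\left(- z^{2} - 2 z\right)^{4}}{4}.
Check: d/dz[1 - \frac{\left(- z^{2} - 2 z\right)^{4}}{4}] = - 2 z^{7} - 14 z^{6} - 36 z^{5} - 40 z^{4} - 16 z^{3} = G'(z).

G(z) = 1 - \frac{\left(- z^{2} - 2 z\right)^{4}}{4}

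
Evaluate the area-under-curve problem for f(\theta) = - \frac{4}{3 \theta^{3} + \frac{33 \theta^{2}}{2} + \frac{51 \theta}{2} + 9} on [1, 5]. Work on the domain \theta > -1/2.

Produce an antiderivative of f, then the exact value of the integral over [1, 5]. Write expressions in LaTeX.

Factor the denominator (3 \left(\theta + 2\right) \left(\theta + 3\right) \left(2 \theta + 1\right)) and decompose: f = - \frac{32}{45 \left(2 \theta + 1\right)} - \frac{8}{15 \left(\theta + 3\right)} + \frac{8}{9 \left(\theta + 2\right)}; each piece integrates to a log, atan, or power term.
F(\theta) = \frac{8 \left(- 2 \log{\left(\theta + \frac{1}{2} \right)} + 5 \log{\left(\theta + 2 \right)} - 3 \log{\left(\theta + 3 \right)}\right)}{45} is an antiderivative of f.
Check: d/d\theta[\frac{8 \left(- 2 \log{\left(\theta + \frac{1}{2} \right)} + 5 \log{\left(\theta + 2 \right)} - 3 \log{\left(\theta + 3 \right)}\right)}{45}] = - \frac{8}{6 \theta^{3} + 33 \theta^{2} + 51 \theta + 18}, which equals f(\theta).
F(5) = - \frac{8 \log{\left(8 \right)}}{15} - \frac{16 \log{\left(\frac{11}{2} \right)}}{45} + \frac{8 \log{\left(7 \right)}}{9}; F(1) = - \frac{8 \log{\left(4 \right)}}{15} - \frac{16 \log{\left(\frac{3}{2} \right)}}{45} + \frac{8 \log{\left(3 \right)}}{9}.
Integral = F(5) - F(1) = - \frac{8 \log{\left(8 \right)}}{15} - \frac{8 \log{\left(3 \right)}}{9} - \frac{16 \log{\left(\frac{11}{2} \right)}}{45} + \frac{16 \log{\left(\frac{3}{2} \right)}}{45} + \frac{8 \log{\left(4 \right)}}{15} + \frac{8 \log{\left(7 \right)}}{9}.

Antiderivative: F(\theta) = \frac{8 \left(- 2 \log{\left(\theta + \frac{1}{2} \right)} + 5 \log{\left(\theta + 2 \right)} - 3 \log{\left(\theta + 3 \right)}\right)}{45}; value = - \frac{8 \log{\left(8 \right)}}{15} - \frac{8 \log{\left(3 \right)}}{9} - \frac{16 \log{\left(\frac{11}{2} \right)}}{45} + \frac{16 \log{\left(\frac{3}{2} \right)}}{45} + \frac{8 \log{\left(4 \right)}}{15} + \frac{8 \log{\left(7 \right)}}{9}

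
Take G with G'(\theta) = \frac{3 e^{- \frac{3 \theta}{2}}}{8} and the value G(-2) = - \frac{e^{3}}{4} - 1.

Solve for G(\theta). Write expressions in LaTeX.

Since d/d\theta undoes antidifferentiation here, G(\theta) must give back the stated G'(\theta).
A general antiderivative is - \frac{e^{- \frac{3 \theta}{2}}}{4} + C.
The condition gives C = - \frac{e^{3}}{4} - 1 - (- \frac{e^{3}}{4}) = -1.
So G(\theta) = \frac{\left(- 4 e^{\frac{3 \theta}{2}} - 1\right) e^{- \frac{3 \theta}{2}}}{4}.
Check: d/d\theta[\frac{\left(- 4 e^{\frac{3 \theta}{2}} - 1\right) e^{- \frac{3 \theta}{2}}}{4}] = \frac{3 e^{- \frac{3 \theta}{2}}}{8} = G'(\theta).

G(\theta) = \frac{\left(- 4 e^{\frac{3 \theta}{2}} - 1\right) e^{- \frac{3 \theta}{2}}}{4}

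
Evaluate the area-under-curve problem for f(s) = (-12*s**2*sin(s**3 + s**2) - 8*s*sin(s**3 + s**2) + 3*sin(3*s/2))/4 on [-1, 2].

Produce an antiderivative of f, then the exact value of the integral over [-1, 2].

A first test for any F(s): its s-derivative must equal f(s) identically.
F(s) = -(cos(3*s/2) - 2*cos(s**3 + s**2))/2 is an antiderivative of f.
Check: d/ds[-(cos(3*s/2) - 2*cos(s**3 + s**2))/2] = -3*s**2*sin(s**3 + s**2) - 2*s*sin(s**3 + s**2) + 3*sin(3*s/2)/4, which equals f(s).
F(2) = -cos(3)/2 + cos(12); F(-1) = 1 - cos(3/2)/2.
Integral = F(2) - F(-1) = -1 + cos(3/2)/2 - cos(3)/2 + cos(12).

Antiderivative: F(s) = -(cos(3*s/2) - 2*cos(s**3 + s**2))/2; value = -1 + cos(3/2)/2 - cos(3)/2 + cos(12)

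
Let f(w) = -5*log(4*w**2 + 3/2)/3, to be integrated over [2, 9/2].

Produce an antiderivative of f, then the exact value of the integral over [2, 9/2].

Antiderivative: F(w) = -5*w*log(4*w**2 + 3/2)/3 + 10*w/3 - 5*sqrt(6)*atan(2*sqrt(6)*w/3)/6; value = -15*log(165/2)/2 - 5*sqrt(6)*atan(3*sqrt(6))/6 + 5*sqrt(6)*atan(4*sqrt(6)/3)/6 + 25/3 + 10*log(35/2)/3

Differentiate the proposed F(w) back; it has to land on f(w) exactly.
F(w) = -5*w*log(4*w**2 + 3/2)/3 + 10*w/3 - 5*sqrt(6)*atan(2*sqrt(6)*w/3)/6 is an antiderivative of f.
Check: d/dw[-5*w*log(4*w**2 + 3/2)/3 + 10*w/3 - 5*sqrt(6)*atan(2*sqrt(6)*w/3)/6] = -5*log(4*w**2 + 3/2)/3 = f(w).
F(9/2) = -15*log(165/2)/2 - 5*sqrt(6)*atan(3*sqrt(6))/6 + 15; F(2) = -10*log(35/2)/3 - 5*sqrt(6)*atan(4*sqrt(6)/3)/6 + 20/3.
Integral = F(9/2) - F(2) = -15*log(165/2)/2 - 5*sqrt(6)*atan(3*sqrt(6))/6 + 5*sqrt(6)*atan(4*sqrt(6)/3)/6 + 25/3 + 10*log(35/2)/3.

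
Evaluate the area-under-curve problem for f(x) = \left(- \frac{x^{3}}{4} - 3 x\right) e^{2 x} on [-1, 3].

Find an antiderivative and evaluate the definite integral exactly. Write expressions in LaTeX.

Recognize the product-rule pattern: f = u'v + uv' with u = - \frac{x^{3}}{8} + \frac{3 x^{2}}{16} - \frac{27 x}{16} + \frac{27}{32}, v = e^{2 x}, so integration by parts undoes it.
F(x) = \frac{\left(- 4 x^{3} + 6 x^{2} - 54 x + 27\right) e^{2 x}}{32} is an antiderivative of f.
Check: d/dx[\frac{\left(- 4 x^{3} + 6 x^{2} - 54 x + 27\right) e^{2 x}}{32}] = - \frac{x^{3} e^{2 x}}{4} - 3 x e^{2 x}, which equals f(x).
F(3) = - \frac{189 e^{6}}{32}; F(-1) = \frac{91}{32 e^{2}}.
Integral = F(3) - F(-1) = - \frac{189 e^{6}}{32} - \frac{91}{32 e^{2}}.

Antiderivative: F(x) = \frac{\left(- 4 x^{3} + 6 x^{2} - 54 x + 27\right) e^{2 x}}{32}; value = - \frac{189 e^{6}}{32} - \frac{91}{32 e^{2}}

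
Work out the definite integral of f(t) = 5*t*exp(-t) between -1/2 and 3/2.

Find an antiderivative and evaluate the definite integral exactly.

Antiderivative: F(t) = (-5*t - 5)*exp(-t); value = -25*exp(-3/2)/2 + 5*exp(1/2)/2

f has the shape u'v + uv' for u = -5*t - 5 and v = exp(-t) — it is the derivative of the product u*v.
F(t) = (-5*t - 5)*exp(-t) is an antiderivative of f.
Check: d/dt[(-5*t - 5)*exp(-t)] = 5*t*exp(-t) = f(t).
F(3/2) = -25*exp(-3/2)/2; F(-1/2) = -5*exp(1/2)/2.
Integral = F(3/2) - F(-1/2) = -25*exp(-3/2)/2 + 5*exp(1/2)/2.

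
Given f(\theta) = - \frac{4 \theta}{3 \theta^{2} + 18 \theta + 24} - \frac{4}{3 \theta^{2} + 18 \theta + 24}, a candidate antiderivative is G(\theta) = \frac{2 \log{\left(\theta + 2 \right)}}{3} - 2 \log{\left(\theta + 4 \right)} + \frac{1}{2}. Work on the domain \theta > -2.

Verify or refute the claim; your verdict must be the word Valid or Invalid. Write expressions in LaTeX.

d/d\theta[G] = \frac{- 4 \theta - 4}{3 \theta^{2} + 18 \theta + 24}
This equals f(\theta) exactly, so the claim holds.

Valid. The derivative of G reproduces f.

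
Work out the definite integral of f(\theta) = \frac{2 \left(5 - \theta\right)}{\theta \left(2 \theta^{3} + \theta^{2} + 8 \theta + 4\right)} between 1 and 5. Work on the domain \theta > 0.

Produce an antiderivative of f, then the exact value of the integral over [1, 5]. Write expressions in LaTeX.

Antiderivative: F(\theta) = \frac{5 \log{\left(\theta \right)}}{2} - \frac{44 \log{\left(\theta + \frac{1}{2} \right)}}{17} + \frac{3 \log{\left(\theta^{2} + 4 \right)}}{68} - \frac{11 \operatorname{atan}{\left(\frac{\theta}{2} \right)}}{17}; value = - \frac{44 \log{\left(\frac{11}{2} \right)}}{17} - \frac{11 \operatorname{atan}{\left(\frac{5}{2} \right)}}{17} + \frac{3 \log{\left(29 \right)}}{68} + \frac{11 \operatorname{atan}{\left(\frac{1}{2} \right)}}{17} + \frac{44 \log{\left(\frac{3}{2} \right)}}{17} + \frac{167 \log{\left(5 \right)}}{68}

Factor the denominator (\theta \left(2 \theta + 1\right) \left(\theta^{2} + 4\right)) and decompose: f = \frac{3 \theta - 44}{34 \left(\theta^{2} + 4\right)} - \frac{88}{17 \left(2 \theta + 1\right)} + \frac{5}{2 \theta}; each piece integrates to a log, atan, or power term.
F(\theta) = \frac{5 \log{\left(\theta \right)}}{2} - \frac{44 \log{\left(\theta + \frac{1}{2} \right)}}{17} + \frac{3 \log{\left(\theta^{2} + 4 \right)}}{68} - \frac{11 \operatorname{atan}{\left(\frac{\theta}{2} \right)}}{17} is an antiderivative of f.
Check: d/d\theta[\frac{5 \log{\left(\theta \right)}}{2} - \frac{44 \log{\left(\theta + \frac{1}{2} \right)}}{17} + \frac{3 \log{\left(\theta^{2} + 4 \right)}}{68} - \frac{11 \operatorname{atan}{\left(\frac{\theta}{2} \right)}}{17}] = \frac{10 - 2 \theta}{2 \theta^{4} + \theta^{3} + 8 \theta^{2} + 4 \theta}, which equals f(\theta).
F(5) = - \frac{44 \log{\left(\frac{11}{2} \right)}}{17} - \frac{11 \operatorname{atan}{\left(\frac{5}{2} \right)}}{17} + \frac{3 \log{\left(29 \right)}}{68} + \frac{5 \log{\left(5 \right)}}{2}; F(1) = - \frac{44 \log{\left(\frac{3}{2} \right)}}{17} - \frac{11 \operatorname{atan}{\left(\frac{1}{2} \right)}}{17} + \frac{3 \log{\left(5 \right)}}{68}.
Integral = F(5) - F(1) = - \frac{44 \log{\left(\frac{11}{2} \right)}}{17} - \frac{11 \operatorname{atan}{\left(\frac{5}{2} \right)}}{17} + \frac{3 \log{\left(29 \right)}}{68} + \frac{11 \operatorname{atan}{\left(\frac{1}{2} \right)}}{17} + \frac{44 \log{\left(\frac{3}{2} \right)}}{17} + \frac{167 \log{\left(5 \right)}}{68}.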